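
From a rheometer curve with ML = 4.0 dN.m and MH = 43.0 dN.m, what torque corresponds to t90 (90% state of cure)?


M90 = ML + 0.9 * (MH - ML)
M90 = 4.0 + 0.9 * (43.0 - 4.0)
M90 = 4.0 + 0.9 * 39.0
M90 = 39.1 dN.m

39.1 dN.m


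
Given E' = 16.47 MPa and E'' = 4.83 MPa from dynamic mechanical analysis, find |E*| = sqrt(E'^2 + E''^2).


|E*| = sqrt(E'^2 + E''^2)
= sqrt(16.47^2 + 4.83^2)
= sqrt(271.2609 + 23.3289)
= 17.164 MPa

17.164 MPa


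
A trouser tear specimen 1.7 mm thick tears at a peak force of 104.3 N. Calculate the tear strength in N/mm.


Tear strength = force / thickness
= 104.3 / 1.7
= 61.35 N/mm

61.35 N/mm


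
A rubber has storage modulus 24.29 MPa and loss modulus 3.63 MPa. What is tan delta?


tan delta = E'' / E'
= 3.63 / 24.29
= 0.1494

tan delta = 0.1494


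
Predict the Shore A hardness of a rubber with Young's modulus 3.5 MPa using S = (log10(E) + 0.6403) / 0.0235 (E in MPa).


log10(E) = 0.0235*S - 0.6403  =>  S = (log10(E) + 0.6403) / 0.0235
log10(3.5) = 0.544068
S = (0.544068 + 0.6403) / 0.0235 = 1.184368 / 0.0235
S = 50.4

Shore A = 50.4


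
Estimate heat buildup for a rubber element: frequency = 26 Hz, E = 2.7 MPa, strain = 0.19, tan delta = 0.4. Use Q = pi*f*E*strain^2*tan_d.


Q = pi * f * E * strain^2 * tan_d
= pi * 26 * 2.7 * 0.19^2 * 0.4
= pi * 26 * 2.7 * 0.0361 * 0.4
= 3.1846

Q = 3.1846


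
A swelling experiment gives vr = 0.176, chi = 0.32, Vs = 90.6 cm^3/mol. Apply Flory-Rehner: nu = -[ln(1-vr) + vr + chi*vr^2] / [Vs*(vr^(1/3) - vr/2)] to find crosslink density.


ln(1 - vr) = ln(1 - 0.176) = -0.1936
Numerator = -((-0.1936) + 0.176 + 0.32 * 0.176^2) = 0.0077
Denominator = 90.6 * (0.176^(1/3) - 0.176/2) = 42.8002
nu = 0.0077 / 42.8002 = 1.7926e-04 mol/cm^3

1.7926e-04 mol/cm^3


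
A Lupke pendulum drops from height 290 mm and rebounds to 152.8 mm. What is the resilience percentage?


Resilience = h_rebound / h_drop * 100
= 152.8 / 290 * 100
= 52.7%

52.7%


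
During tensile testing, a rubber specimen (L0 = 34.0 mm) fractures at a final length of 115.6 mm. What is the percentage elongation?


Elongation = (Lf - L0) / L0 * 100
= (115.6 - 34.0) / 34.0 * 100
= 81.6 / 34.0 * 100
= 240.0%

240.0%


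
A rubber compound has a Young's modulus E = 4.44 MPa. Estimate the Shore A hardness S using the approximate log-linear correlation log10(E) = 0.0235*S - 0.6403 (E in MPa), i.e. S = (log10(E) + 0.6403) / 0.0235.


log10(E) = 0.0235*S - 0.6403  =>  S = (log10(E) + 0.6403) / 0.0235
log10(4.44) = 0.647383
S = (0.647383 + 0.6403) / 0.0235 = 1.287683 / 0.0235
S = 54.8

Shore A = 54.8


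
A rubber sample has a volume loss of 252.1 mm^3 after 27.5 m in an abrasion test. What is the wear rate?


Rate = volume_loss / distance
= 252.1 / 27.5
= 9.167 mm^3/m

9.167 mm^3/m


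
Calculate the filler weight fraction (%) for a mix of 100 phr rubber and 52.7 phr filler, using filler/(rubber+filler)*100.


Filler % = filler / (rubber + filler) * 100
= 52.7 / (100 + 52.7) * 100
= 52.7 / 152.7 * 100
= 34.51%

34.51%


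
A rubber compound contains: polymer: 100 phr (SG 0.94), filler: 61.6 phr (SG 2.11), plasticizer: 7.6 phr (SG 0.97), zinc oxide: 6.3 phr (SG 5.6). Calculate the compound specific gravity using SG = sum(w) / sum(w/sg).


Sum of weights = 175.5
Volume contributions:
  polymer: 100/0.94 = 106.3830
  filler: 61.6/2.11 = 29.1943
  plasticizer: 7.6/0.97 = 7.8351
  zinc oxide: 6.3/5.6 = 1.1250
Sum of volumes = 144.5373
SG = 175.5 / 144.5373 = 1.214

SG = 1.214


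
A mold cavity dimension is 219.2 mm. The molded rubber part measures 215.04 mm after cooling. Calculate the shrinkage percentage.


Shrinkage = (mold - part) / mold * 100
= (219.2 - 215.04) / 219.2 * 100
= 4.16 / 219.2 * 100
= 1.9%

1.9%


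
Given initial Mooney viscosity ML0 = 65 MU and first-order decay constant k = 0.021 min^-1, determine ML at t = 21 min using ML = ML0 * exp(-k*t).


ML = ML0 * exp(-k * t)
ML = 65 * exp(-0.021 * 21)
ML = 65 * 0.6434
ML = 41.82 MU

41.82 MU


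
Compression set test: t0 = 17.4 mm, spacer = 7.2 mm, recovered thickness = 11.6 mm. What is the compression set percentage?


CS = (t0 - recovered) / (t0 - ts) * 100
= (17.4 - 11.6) / (17.4 - 7.2) * 100
= 5.8 / 10.2 * 100
= 56.9%

56.9%


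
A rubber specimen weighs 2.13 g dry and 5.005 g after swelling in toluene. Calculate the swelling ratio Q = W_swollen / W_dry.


Q = W_swollen / W_dry
Q = 5.005 / 2.13
Q = 2.35

Q = 2.35


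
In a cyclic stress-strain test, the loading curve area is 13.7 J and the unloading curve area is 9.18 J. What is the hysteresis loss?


Hysteresis loss = loading - unloading
= 13.7 - 9.18
= 4.52 J

4.52 J


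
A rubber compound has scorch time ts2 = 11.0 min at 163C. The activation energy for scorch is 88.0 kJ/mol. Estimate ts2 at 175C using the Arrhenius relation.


Convert temperatures: T1 = 163 + 273.15 = 436.15 K, T2 = 175 + 273.15 = 448.15 K
ts2_new = 11.0 * exp(88000 / 8.314 * (1/448.15 - 1/436.15))
1/T2 - 1/T1 = -6.1393e-05
ts2_new = 5.74 min

5.74 min


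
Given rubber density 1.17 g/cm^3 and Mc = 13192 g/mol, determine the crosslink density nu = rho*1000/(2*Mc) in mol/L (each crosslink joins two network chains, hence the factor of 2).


nu = rho * 1000 / (2 * Mc)
nu = 1.17 * 1000 / (2 * 13192)
nu = 1170.0 / 26384
nu = 0.0443 mol/L

0.0443 mol/L


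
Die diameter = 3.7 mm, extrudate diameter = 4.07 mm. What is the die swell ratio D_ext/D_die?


Die swell ratio = D_extrudate / D_die
= 4.07 / 3.7
= 1.1

Die swell = 1.1


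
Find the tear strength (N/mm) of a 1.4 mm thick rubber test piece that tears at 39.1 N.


Tear strength = force / thickness
= 39.1 / 1.4
= 27.93 N/mm

27.93 N/mm


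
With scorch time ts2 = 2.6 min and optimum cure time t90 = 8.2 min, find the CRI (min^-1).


CRI = 100 / (t90 - ts2)
= 100 / (8.2 - 2.6)
= 100 / 5.6
= 17.86 min^-1

17.86 min^-1


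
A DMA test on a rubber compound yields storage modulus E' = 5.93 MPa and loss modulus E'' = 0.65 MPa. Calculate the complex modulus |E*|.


|E*| = sqrt(E'^2 + E''^2)
= sqrt(5.93^2 + 0.65^2)
= sqrt(35.1649 + 0.4225)
= 5.966 MPa

5.966 MPa


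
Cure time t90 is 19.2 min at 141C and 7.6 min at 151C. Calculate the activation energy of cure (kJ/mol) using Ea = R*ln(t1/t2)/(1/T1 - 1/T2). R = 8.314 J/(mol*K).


T1 = 414.15 K, T2 = 424.15 K
1/T1 - 1/T2 = 5.6928e-05
ln(t1/t2) = ln(19.2/7.6) = 0.9268
Ea = 8.314 * 0.9268 / 5.6928e-05 = 135349.1056 J/mol
Ea = 135.35 kJ/mol

135.35 kJ/mol


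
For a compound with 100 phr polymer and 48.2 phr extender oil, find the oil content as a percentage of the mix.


Oil % = oil / (100 + oil) * 100
= 48.2 / (100 + 48.2) * 100
= 48.2 / 148.2 * 100
= 32.52%

32.52%


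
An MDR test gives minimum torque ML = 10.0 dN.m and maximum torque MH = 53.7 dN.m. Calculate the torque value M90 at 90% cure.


M90 = ML + 0.9 * (MH - ML)
M90 = 10.0 + 0.9 * (53.7 - 10.0)
M90 = 10.0 + 0.9 * 43.7
M90 = 49.33 dN.m

49.33 dN.m


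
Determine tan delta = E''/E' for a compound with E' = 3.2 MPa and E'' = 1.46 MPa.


tan delta = E'' / E'
= 1.46 / 3.2
= 0.4562

tan delta = 0.4562


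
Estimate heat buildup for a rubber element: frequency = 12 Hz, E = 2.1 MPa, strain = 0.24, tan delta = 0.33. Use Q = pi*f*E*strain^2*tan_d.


Q = pi * f * E * strain^2 * tan_d
= pi * 12 * 2.1 * 0.24^2 * 0.33
= pi * 12 * 2.1 * 0.0576 * 0.33
= 1.5048

Q = 1.5048


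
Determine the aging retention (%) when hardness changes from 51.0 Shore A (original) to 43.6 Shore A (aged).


Retention = aged / original * 100
= 43.6 / 51.0 * 100
= 85.5%

85.5%


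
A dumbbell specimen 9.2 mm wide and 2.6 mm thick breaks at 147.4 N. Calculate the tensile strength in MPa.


Area = width * thickness = 9.2 * 2.6 = 23.92 mm^2
TS = force / area = 147.4 / 23.92 = 6.16 MPa

6.16 MPa


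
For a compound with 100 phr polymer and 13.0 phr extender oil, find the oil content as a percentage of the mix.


Oil % = oil / (100 + oil) * 100
= 13.0 / (100 + 13.0) * 100
= 13.0 / 113.0 * 100
= 11.5%

11.5%


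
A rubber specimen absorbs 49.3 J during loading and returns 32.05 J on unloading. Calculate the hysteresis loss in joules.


Hysteresis loss = loading - unloading
= 49.3 - 32.05
= 17.25 J

17.25 J


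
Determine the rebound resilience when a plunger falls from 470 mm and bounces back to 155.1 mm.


Resilience = h_rebound / h_drop * 100
= 155.1 / 470 * 100
= 33.0%

33.0%


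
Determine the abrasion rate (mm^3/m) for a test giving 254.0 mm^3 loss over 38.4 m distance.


Rate = volume_loss / distance
= 254.0 / 38.4
= 6.615 mm^3/m

6.615 mm^3/m


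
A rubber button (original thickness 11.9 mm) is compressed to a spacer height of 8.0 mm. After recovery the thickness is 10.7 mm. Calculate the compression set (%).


CS = (t0 - recovered) / (t0 - ts) * 100
= (11.9 - 10.7) / (11.9 - 8.0) * 100
= 1.2 / 3.9 * 100
= 30.8%

30.8%


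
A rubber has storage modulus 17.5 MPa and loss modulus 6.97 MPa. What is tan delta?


tan delta = E'' / E'
= 6.97 / 17.5
= 0.3983

tan delta = 0.3983


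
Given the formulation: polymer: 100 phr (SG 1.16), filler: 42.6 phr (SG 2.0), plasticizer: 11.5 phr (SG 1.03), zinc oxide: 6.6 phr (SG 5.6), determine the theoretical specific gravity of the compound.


Sum of weights = 160.7
Volume contributions:
  polymer: 100/1.16 = 86.2069
  filler: 42.6/2.0 = 21.3000
  plasticizer: 11.5/1.03 = 11.1650
  zinc oxide: 6.6/5.6 = 1.1786
Sum of volumes = 119.8505
SG = 160.7 / 119.8505 = 1.341

SG = 1.341


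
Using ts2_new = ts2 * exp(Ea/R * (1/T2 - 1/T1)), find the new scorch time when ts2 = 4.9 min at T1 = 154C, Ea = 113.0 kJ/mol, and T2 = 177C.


Convert temperatures: T1 = 154 + 273.15 = 427.15 K, T2 = 177 + 273.15 = 450.15 K
ts2_new = 4.9 * exp(113000 / 8.314 * (1/450.15 - 1/427.15))
1/T2 - 1/T1 = -1.1962e-04
ts2_new = 0.96 min

0.96 min


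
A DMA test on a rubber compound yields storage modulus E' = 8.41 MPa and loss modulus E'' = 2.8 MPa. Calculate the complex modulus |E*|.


|E*| = sqrt(E'^2 + E''^2)
= sqrt(8.41^2 + 2.8^2)
= sqrt(70.7281 + 7.8400)
= 8.864 MPa

8.864 MPa


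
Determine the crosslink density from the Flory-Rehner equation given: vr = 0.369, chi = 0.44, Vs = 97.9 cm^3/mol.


ln(1 - vr) = ln(1 - 0.369) = -0.4604
Numerator = -((-0.4604) + 0.369 + 0.44 * 0.369^2) = 0.0315
Denominator = 97.9 * (0.369^(1/3) - 0.369/2) = 52.1570
nu = 0.0315 / 52.1570 = 6.0469e-04 mol/cm^3

6.0469e-04 mol/cm^3


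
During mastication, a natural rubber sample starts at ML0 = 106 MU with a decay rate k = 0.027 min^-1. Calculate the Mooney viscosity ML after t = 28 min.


ML = ML0 * exp(-k * t)
ML = 106 * exp(-0.027 * 28)
ML = 106 * 0.4695
ML = 49.77 MU

49.77 MU


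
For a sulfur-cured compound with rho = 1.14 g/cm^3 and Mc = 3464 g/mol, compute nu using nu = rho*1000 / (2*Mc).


nu = rho * 1000 / (2 * Mc)
nu = 1.14 * 1000 / (2 * 3464)
nu = 1140.0 / 6928
nu = 0.1645 mol/L

0.1645 mol/L


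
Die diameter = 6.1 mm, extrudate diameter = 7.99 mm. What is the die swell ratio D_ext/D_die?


Die swell ratio = D_extrudate / D_die
= 7.99 / 6.1
= 1.31

Die swell = 1.31


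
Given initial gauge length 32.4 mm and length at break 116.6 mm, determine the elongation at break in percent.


Elongation = (Lf - L0) / L0 * 100
= (116.6 - 32.4) / 32.4 * 100
= 84.2 / 32.4 * 100
= 259.9%

259.9%


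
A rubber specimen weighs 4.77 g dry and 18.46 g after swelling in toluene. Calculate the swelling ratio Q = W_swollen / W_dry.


Q = W_swollen / W_dry
Q = 18.46 / 4.77
Q = 3.87

Q = 3.87


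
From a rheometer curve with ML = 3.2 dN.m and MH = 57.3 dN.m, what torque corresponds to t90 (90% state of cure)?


M90 = ML + 0.9 * (MH - ML)
M90 = 3.2 + 0.9 * (57.3 - 3.2)
M90 = 3.2 + 0.9 * 54.1
M90 = 51.89 dN.m

51.89 dN.m


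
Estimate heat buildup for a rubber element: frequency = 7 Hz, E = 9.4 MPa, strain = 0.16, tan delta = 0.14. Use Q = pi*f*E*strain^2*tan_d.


Q = pi * f * E * strain^2 * tan_d
= pi * 7 * 9.4 * 0.16^2 * 0.14
= pi * 7 * 9.4 * 0.0256 * 0.14
= 0.7409

Q = 0.7409


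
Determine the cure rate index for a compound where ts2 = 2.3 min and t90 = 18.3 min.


CRI = 100 / (t90 - ts2)
= 100 / (18.3 - 2.3)
= 100 / 16.0
= 6.25 min^-1

6.25 min^-1


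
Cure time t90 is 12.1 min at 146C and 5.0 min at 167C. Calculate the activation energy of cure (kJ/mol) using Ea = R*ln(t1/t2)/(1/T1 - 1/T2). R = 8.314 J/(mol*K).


T1 = 419.15 K, T2 = 440.15 K
1/T1 - 1/T2 = 1.1383e-04
ln(t1/t2) = ln(12.1/5.0) = 0.8838
Ea = 8.314 * 0.8838 / 1.1383e-04 = 64550.4016 J/mol
Ea = 64.55 kJ/mol

64.55 kJ/mol


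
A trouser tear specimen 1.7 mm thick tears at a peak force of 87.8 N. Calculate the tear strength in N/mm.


Tear strength = force / thickness
= 87.8 / 1.7
= 51.65 N/mm

51.65 N/mm


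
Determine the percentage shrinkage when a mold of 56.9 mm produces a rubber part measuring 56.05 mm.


Shrinkage = (mold - part) / mold * 100
= (56.9 - 56.05) / 56.9 * 100
= 0.85 / 56.9 * 100
= 1.49%

1.49%


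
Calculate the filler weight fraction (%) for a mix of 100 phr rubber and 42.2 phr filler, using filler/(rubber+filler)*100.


Filler % = filler / (rubber + filler) * 100
= 42.2 / (100 + 42.2) * 100
= 42.2 / 142.2 * 100
= 29.68%

29.68%


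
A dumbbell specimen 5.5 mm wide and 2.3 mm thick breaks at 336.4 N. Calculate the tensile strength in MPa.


Area = width * thickness = 5.5 * 2.3 = 12.65 mm^2
TS = force / area = 336.4 / 12.65 = 26.59 MPa

26.59 MPa


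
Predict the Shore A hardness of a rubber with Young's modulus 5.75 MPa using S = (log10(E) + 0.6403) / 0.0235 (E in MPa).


log10(E) = 0.0235*S - 0.6403  =>  S = (log10(E) + 0.6403) / 0.0235
log10(5.75) = 0.759668
S = (0.759668 + 0.6403) / 0.0235 = 1.399968 / 0.0235
S = 59.6

Shore A = 59.6


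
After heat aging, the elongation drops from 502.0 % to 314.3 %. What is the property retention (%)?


Retention = aged / original * 100
= 314.3 / 502.0 * 100
= 62.6%

62.6%


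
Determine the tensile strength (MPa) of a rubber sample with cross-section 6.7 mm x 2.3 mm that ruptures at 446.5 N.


Area = width * thickness = 6.7 * 2.3 = 15.41 mm^2
TS = force / area = 446.5 / 15.41 = 28.97 MPa

28.97 MPa


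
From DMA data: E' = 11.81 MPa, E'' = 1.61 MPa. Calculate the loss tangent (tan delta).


tan delta = E'' / E'
= 1.61 / 11.81
= 0.1363

tan delta = 0.1363


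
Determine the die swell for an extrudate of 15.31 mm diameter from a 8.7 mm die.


Die swell ratio = D_extrudate / D_die
= 15.31 / 8.7
= 1.76

Die swell = 1.76


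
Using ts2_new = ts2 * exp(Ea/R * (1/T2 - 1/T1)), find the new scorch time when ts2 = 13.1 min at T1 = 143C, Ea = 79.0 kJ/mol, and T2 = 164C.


Convert temperatures: T1 = 143 + 273.15 = 416.15 K, T2 = 164 + 273.15 = 437.15 K
ts2_new = 13.1 * exp(79000 / 8.314 * (1/437.15 - 1/416.15))
1/T2 - 1/T1 = -1.1544e-04
ts2_new = 4.37 min

4.37 min


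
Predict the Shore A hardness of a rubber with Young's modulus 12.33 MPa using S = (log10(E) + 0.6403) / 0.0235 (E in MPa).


log10(E) = 0.0235*S - 0.6403  =>  S = (log10(E) + 0.6403) / 0.0235
log10(12.33) = 1.090963
S = (1.090963 + 0.6403) / 0.0235 = 1.731263 / 0.0235
S = 73.7

Shore A = 73.7


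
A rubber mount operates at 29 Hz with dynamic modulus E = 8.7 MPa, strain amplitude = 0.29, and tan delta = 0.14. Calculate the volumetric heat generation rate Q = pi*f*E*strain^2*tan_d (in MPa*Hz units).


Q = pi * f * E * strain^2 * tan_d
= pi * 29 * 8.7 * 0.29^2 * 0.14
= pi * 29 * 8.7 * 0.0841 * 0.14
= 9.3324

Q = 9.3324


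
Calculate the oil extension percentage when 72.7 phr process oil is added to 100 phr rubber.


Oil % = oil / (100 + oil) * 100
= 72.7 / (100 + 72.7) * 100
= 72.7 / 172.7 * 100
= 42.1%

42.1%


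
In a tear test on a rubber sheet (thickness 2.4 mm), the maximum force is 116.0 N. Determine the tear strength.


Tear strength = force / thickness
= 116.0 / 2.4
= 48.33 N/mm

48.33 N/mm


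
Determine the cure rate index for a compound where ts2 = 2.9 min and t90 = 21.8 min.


CRI = 100 / (t90 - ts2)
= 100 / (21.8 - 2.9)
= 100 / 18.9
= 5.29 min^-1

5.29 min^-1


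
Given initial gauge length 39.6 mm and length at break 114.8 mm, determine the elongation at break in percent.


Elongation = (Lf - L0) / L0 * 100
= (114.8 - 39.6) / 39.6 * 100
= 75.2 / 39.6 * 100
= 189.9%

189.9%


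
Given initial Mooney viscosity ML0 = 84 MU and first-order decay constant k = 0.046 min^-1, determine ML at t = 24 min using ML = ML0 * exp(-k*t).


ML = ML0 * exp(-k * t)
ML = 84 * exp(-0.046 * 24)
ML = 84 * 0.3315
ML = 27.85 MU

27.85 MU


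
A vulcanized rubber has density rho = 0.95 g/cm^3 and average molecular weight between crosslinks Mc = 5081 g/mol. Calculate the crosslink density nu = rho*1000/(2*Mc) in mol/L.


nu = rho * 1000 / (2 * Mc)
nu = 0.95 * 1000 / (2 * 5081)
nu = 950.0 / 10162
nu = 0.0935 mol/L

0.0935 mol/L


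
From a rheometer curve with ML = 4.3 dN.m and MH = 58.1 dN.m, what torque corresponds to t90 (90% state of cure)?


M90 = ML + 0.9 * (MH - ML)
M90 = 4.3 + 0.9 * (58.1 - 4.3)
M90 = 4.3 + 0.9 * 53.8
M90 = 52.72 dN.m

52.72 dN.m


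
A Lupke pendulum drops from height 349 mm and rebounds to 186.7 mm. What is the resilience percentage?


Resilience = h_rebound / h_drop * 100
= 186.7 / 349 * 100
= 53.5%

53.5%


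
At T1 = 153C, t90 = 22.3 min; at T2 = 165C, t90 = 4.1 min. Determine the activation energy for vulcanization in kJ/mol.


T1 = 426.15 K, T2 = 438.15 K
1/T1 - 1/T2 = 6.4268e-05
ln(t1/t2) = ln(22.3/4.1) = 1.6936
Ea = 8.314 * 1.6936 / 6.4268e-05 = 219091.1587 J/mol
Ea = 219.09 kJ/mol

219.09 kJ/mol


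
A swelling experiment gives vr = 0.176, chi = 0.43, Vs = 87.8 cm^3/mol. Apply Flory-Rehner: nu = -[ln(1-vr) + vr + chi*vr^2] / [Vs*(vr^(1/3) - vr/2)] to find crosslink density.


ln(1 - vr) = ln(1 - 0.176) = -0.1936
Numerator = -((-0.1936) + 0.176 + 0.43 * 0.176^2) = 0.0043
Denominator = 87.8 * (0.176^(1/3) - 0.176/2) = 41.4774
nu = 0.0043 / 41.4774 = 1.0283e-04 mol/cm^3

1.0283e-04 mol/cm^3


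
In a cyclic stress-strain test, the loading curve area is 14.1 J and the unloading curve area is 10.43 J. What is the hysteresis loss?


Hysteresis loss = loading - unloading
= 14.1 - 10.43
= 3.67 J

3.67 J


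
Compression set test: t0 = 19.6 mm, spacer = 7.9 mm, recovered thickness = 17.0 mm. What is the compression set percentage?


CS = (t0 - recovered) / (t0 - ts) * 100
= (19.6 - 17.0) / (19.6 - 7.9) * 100
= 2.6 / 11.7 * 100
= 22.2%

22.2%


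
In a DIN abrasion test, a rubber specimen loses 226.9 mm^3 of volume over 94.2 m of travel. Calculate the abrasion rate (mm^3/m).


Rate = volume_loss / distance
= 226.9 / 94.2
= 2.409 mm^3/m

2.409 mm^3/m


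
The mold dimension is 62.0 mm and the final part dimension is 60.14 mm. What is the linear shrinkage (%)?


Shrinkage = (mold - part) / mold * 100
= (62.0 - 60.14) / 62.0 * 100
= 1.86 / 62.0 * 100
= 3.0%

3.0%


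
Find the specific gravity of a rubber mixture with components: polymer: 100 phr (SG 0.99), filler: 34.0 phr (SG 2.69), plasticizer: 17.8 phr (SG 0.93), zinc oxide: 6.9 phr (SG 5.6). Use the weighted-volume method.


Sum of weights = 158.7
Volume contributions:
  polymer: 100/0.99 = 101.0101
  filler: 34.0/2.69 = 12.6394
  plasticizer: 17.8/0.93 = 19.1398
  zinc oxide: 6.9/5.6 = 1.2321
Sum of volumes = 134.0214
SG = 158.7 / 134.0214 = 1.184

SG = 1.184


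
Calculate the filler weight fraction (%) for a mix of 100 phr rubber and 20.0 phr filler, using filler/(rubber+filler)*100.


Filler % = filler / (rubber + filler) * 100
= 20.0 / (100 + 20.0) * 100
= 20.0 / 120.0 * 100
= 16.67%

16.67%


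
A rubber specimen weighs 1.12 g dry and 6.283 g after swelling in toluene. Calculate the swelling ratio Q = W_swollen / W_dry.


Q = W_swollen / W_dry
Q = 6.283 / 1.12
Q = 5.61

Q = 5.61


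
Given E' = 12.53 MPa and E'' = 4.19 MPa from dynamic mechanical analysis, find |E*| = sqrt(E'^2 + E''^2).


|E*| = sqrt(E'^2 + E''^2)
= sqrt(12.53^2 + 4.19^2)
= sqrt(157.0009 + 17.5561)
= 13.212 MPa

13.212 MPa


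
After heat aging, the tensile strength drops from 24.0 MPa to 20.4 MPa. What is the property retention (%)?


Retention = aged / original * 100
= 20.4 / 24.0 * 100
= 85.0%

85.0%


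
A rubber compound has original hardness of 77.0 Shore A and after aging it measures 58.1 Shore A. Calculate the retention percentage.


Retention = aged / original * 100
= 58.1 / 77.0 * 100
= 75.5%

75.5%


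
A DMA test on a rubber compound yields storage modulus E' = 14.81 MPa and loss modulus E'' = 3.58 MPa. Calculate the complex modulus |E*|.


|E*| = sqrt(E'^2 + E''^2)
= sqrt(14.81^2 + 3.58^2)
= sqrt(219.3361 + 12.8164)
= 15.237 MPa

15.237 MPa


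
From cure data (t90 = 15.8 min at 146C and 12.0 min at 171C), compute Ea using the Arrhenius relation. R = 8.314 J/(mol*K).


T1 = 419.15 K, T2 = 444.15 K
1/T1 - 1/T2 = 1.3429e-04
ln(t1/t2) = ln(15.8/12.0) = 0.2751
Ea = 8.314 * 0.2751 / 1.3429e-04 = 17031.9719 J/mol
Ea = 17.03 kJ/mol

17.03 kJ/mol


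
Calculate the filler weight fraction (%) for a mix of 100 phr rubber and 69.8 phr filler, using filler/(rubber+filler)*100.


Filler % = filler / (rubber + filler) * 100
= 69.8 / (100 + 69.8) * 100
= 69.8 / 169.8 * 100
= 41.11%

41.11%


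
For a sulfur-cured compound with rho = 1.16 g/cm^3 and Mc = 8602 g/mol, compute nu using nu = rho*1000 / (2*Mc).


nu = rho * 1000 / (2 * Mc)
nu = 1.16 * 1000 / (2 * 8602)
nu = 1160.0 / 17204
nu = 0.0674 mol/L

0.0674 mol/L


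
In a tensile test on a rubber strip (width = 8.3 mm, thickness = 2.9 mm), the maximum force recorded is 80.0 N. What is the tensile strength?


Area = width * thickness = 8.3 * 2.9 = 24.07 mm^2
TS = force / area = 80.0 / 24.07 = 3.32 MPa

3.32 MPa


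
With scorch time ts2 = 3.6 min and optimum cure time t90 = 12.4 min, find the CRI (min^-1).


CRI = 100 / (t90 - ts2)
= 100 / (12.4 - 3.6)
= 100 / 8.8
= 11.36 min^-1

11.36 min^-1


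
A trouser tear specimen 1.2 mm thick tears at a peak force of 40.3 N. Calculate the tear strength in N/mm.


Tear strength = force / thickness
= 40.3 / 1.2
= 33.58 N/mm

33.58 N/mm


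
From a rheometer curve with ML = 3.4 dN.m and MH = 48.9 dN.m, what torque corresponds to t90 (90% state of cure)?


M90 = ML + 0.9 * (MH - ML)
M90 = 3.4 + 0.9 * (48.9 - 3.4)
M90 = 3.4 + 0.9 * 45.5
M90 = 44.35 dN.m

44.35 dN.m


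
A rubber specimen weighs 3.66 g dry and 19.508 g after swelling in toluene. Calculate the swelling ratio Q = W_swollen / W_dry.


Q = W_swollen / W_dry
Q = 19.508 / 3.66
Q = 5.33

Q = 5.33


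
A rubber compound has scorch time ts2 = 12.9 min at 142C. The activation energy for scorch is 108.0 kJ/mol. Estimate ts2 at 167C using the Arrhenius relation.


Convert temperatures: T1 = 142 + 273.15 = 415.15 K, T2 = 167 + 273.15 = 440.15 K
ts2_new = 12.9 * exp(108000 / 8.314 * (1/440.15 - 1/415.15))
1/T2 - 1/T1 = -1.3682e-04
ts2_new = 2.18 min

2.18 min


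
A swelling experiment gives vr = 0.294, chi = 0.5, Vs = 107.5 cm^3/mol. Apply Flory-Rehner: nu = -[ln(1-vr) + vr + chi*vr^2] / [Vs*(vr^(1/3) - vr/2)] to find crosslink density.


ln(1 - vr) = ln(1 - 0.294) = -0.3481
Numerator = -((-0.3481) + 0.294 + 0.5 * 0.294^2) = 0.0109
Denominator = 107.5 * (0.294^(1/3) - 0.294/2) = 55.6785
nu = 0.0109 / 55.6785 = 1.9616e-04 mol/cm^3

1.9616e-04 mol/cm^3


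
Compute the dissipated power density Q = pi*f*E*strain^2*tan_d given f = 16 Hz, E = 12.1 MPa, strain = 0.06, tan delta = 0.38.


Q = pi * f * E * strain^2 * tan_d
= pi * 16 * 12.1 * 0.06^2 * 0.38
= pi * 16 * 12.1 * 0.0036 * 0.38
= 0.8320

Q = 0.8320


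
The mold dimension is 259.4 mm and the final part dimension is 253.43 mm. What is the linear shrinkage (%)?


Shrinkage = (mold - part) / mold * 100
= (259.4 - 253.43) / 259.4 * 100
= 5.97 / 259.4 * 100
= 2.3%

2.3%


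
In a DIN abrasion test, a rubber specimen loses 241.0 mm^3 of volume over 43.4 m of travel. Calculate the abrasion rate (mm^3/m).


Rate = volume_loss / distance
= 241.0 / 43.4
= 5.553 mm^3/m

5.553 mm^3/m


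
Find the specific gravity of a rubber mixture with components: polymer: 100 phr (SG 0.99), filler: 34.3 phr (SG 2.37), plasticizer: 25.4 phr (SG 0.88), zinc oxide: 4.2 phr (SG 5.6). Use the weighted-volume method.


Sum of weights = 163.9
Volume contributions:
  polymer: 100/0.99 = 101.0101
  filler: 34.3/2.37 = 14.4726
  plasticizer: 25.4/0.88 = 28.8636
  zinc oxide: 4.2/5.6 = 0.7500
Sum of volumes = 145.0963
SG = 163.9 / 145.0963 = 1.13

SG = 1.13


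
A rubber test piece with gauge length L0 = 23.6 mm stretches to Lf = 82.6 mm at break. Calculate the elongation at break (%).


Elongation = (Lf - L0) / L0 * 100
= (82.6 - 23.6) / 23.6 * 100
= 59.0 / 23.6 * 100
= 250.0%

250.0%


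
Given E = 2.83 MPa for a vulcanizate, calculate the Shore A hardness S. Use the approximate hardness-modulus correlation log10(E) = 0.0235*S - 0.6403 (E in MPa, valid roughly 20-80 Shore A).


log10(E) = 0.0235*S - 0.6403  =>  S = (log10(E) + 0.6403) / 0.0235
log10(2.83) = 0.451786
S = (0.451786 + 0.6403) / 0.0235 = 1.092086 / 0.0235
S = 46.5

Shore A = 46.5


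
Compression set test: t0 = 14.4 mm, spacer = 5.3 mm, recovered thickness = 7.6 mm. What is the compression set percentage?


CS = (t0 - recovered) / (t0 - ts) * 100
= (14.4 - 7.6) / (14.4 - 5.3) * 100
= 6.8 / 9.1 * 100
= 74.7%

74.7%


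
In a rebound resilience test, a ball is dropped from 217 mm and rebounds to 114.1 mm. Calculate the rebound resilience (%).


Resilience = h_rebound / h_drop * 100
= 114.1 / 217 * 100
= 52.6%

52.6%


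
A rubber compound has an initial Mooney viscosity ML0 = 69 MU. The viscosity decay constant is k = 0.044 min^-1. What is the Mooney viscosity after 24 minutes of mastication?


ML = ML0 * exp(-k * t)
ML = 69 * exp(-0.044 * 24)
ML = 69 * 0.3478
ML = 24.0 MU

24.0 MU


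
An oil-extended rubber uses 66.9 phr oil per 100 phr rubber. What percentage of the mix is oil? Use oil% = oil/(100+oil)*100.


Oil % = oil / (100 + oil) * 100
= 66.9 / (100 + 66.9) * 100
= 66.9 / 166.9 * 100
= 40.08%

40.08%


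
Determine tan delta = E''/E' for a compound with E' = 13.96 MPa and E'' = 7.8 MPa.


tan delta = E'' / E'
= 7.8 / 13.96
= 0.5587

tan delta = 0.5587


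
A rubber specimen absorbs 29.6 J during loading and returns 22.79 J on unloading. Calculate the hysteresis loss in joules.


Hysteresis loss = loading - unloading
= 29.6 - 22.79
= 6.81 J

6.81 J


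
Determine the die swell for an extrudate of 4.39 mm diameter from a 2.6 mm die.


Die swell ratio = D_extrudate / D_die
= 4.39 / 2.6
= 1.688

Die swell = 1.688


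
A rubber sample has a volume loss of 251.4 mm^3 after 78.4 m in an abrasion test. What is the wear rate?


Rate = volume_loss / distance
= 251.4 / 78.4
= 3.207 mm^3/m

3.207 mm^3/m


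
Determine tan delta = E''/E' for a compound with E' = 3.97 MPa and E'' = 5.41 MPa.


tan delta = E'' / E'
= 5.41 / 3.97
= 1.3627

tan delta = 1.3627


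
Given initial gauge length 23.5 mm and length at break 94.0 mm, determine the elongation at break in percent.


Elongation = (Lf - L0) / L0 * 100
= (94.0 - 23.5) / 23.5 * 100
= 70.5 / 23.5 * 100
= 300.0%

300.0%


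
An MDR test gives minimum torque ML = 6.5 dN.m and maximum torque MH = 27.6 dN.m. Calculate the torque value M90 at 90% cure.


M90 = ML + 0.9 * (MH - ML)
M90 = 6.5 + 0.9 * (27.6 - 6.5)
M90 = 6.5 + 0.9 * 21.1
M90 = 25.49 dN.m

25.49 dN.m


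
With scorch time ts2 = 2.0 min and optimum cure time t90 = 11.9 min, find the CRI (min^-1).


CRI = 100 / (t90 - ts2)
= 100 / (11.9 - 2.0)
= 100 / 9.9
= 10.1 min^-1

10.1 min^-1


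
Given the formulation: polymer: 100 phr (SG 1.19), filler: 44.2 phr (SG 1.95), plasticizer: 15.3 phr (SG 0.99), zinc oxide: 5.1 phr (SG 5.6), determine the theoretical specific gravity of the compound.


Sum of weights = 164.6
Volume contributions:
  polymer: 100/1.19 = 84.0336
  filler: 44.2/1.95 = 22.6667
  plasticizer: 15.3/0.99 = 15.4545
  zinc oxide: 5.1/5.6 = 0.9107
Sum of volumes = 123.0655
SG = 164.6 / 123.0655 = 1.337

SG = 1.337


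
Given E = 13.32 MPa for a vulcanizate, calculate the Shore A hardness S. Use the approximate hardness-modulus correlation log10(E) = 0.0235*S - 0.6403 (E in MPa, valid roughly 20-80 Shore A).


log10(E) = 0.0235*S - 0.6403  =>  S = (log10(E) + 0.6403) / 0.0235
log10(13.32) = 1.124504
S = (1.124504 + 0.6403) / 0.0235 = 1.764804 / 0.0235
S = 75.1

Shore A = 75.1


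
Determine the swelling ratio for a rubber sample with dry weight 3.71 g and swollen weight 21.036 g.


Q = W_swollen / W_dry
Q = 21.036 / 3.71
Q = 5.67

Q = 5.67


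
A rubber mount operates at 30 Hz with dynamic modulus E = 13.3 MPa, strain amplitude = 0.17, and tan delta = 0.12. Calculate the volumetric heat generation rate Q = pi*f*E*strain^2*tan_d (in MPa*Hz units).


Q = pi * f * E * strain^2 * tan_d
= pi * 30 * 13.3 * 0.17^2 * 0.12
= pi * 30 * 13.3 * 0.0289 * 0.12
= 4.3471

Q = 4.3471


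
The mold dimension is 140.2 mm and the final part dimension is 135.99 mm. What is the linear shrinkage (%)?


Shrinkage = (mold - part) / mold * 100
= (140.2 - 135.99) / 140.2 * 100
= 4.21 / 140.2 * 100
= 3.0%

3.0%


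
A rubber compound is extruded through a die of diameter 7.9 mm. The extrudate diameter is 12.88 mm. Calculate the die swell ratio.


Die swell ratio = D_extrudate / D_die
= 12.88 / 7.9
= 1.63

Die swell = 1.63


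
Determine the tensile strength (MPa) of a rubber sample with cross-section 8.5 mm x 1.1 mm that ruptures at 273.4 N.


Area = width * thickness = 8.5 * 1.1 = 9.35 mm^2
TS = force / area = 273.4 / 9.35 = 29.24 MPa

29.24 MPa


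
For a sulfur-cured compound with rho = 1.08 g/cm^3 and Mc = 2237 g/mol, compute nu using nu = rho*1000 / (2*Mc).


nu = rho * 1000 / (2 * Mc)
nu = 1.08 * 1000 / (2 * 2237)
nu = 1080.0 / 4474
nu = 0.2414 mol/L

0.2414 mol/L


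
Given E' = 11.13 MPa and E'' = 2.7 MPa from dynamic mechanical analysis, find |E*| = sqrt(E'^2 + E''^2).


|E*| = sqrt(E'^2 + E''^2)
= sqrt(11.13^2 + 2.7^2)
= sqrt(123.8769 + 7.2900)
= 11.453 MPa

11.453 MPa


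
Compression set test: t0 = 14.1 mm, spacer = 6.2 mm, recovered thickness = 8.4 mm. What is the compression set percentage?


CS = (t0 - recovered) / (t0 - ts) * 100
= (14.1 - 8.4) / (14.1 - 6.2) * 100
= 5.7 / 7.9 * 100
= 72.2%

72.2%


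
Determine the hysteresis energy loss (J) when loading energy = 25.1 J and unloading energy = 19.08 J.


Hysteresis loss = loading - unloading
= 25.1 - 19.08
= 6.02 J

6.02 J


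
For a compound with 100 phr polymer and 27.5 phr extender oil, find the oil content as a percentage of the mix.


Oil % = oil / (100 + oil) * 100
= 27.5 / (100 + 27.5) * 100
= 27.5 / 127.5 * 100
= 21.57%

21.57%


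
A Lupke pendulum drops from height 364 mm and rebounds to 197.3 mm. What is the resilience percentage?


Resilience = h_rebound / h_drop * 100
= 197.3 / 364 * 100
= 54.2%

54.2%


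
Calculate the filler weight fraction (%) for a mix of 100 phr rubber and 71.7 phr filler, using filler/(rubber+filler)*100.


Filler % = filler / (rubber + filler) * 100
= 71.7 / (100 + 71.7) * 100
= 71.7 / 171.7 * 100
= 41.76%

41.76%


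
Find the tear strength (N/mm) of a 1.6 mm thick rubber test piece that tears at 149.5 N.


Tear strength = force / thickness
= 149.5 / 1.6
= 93.44 N/mm

93.44 N/mm


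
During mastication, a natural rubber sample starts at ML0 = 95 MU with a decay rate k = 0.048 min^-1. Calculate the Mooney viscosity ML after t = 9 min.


ML = ML0 * exp(-k * t)
ML = 95 * exp(-0.048 * 9)
ML = 95 * 0.6492
ML = 61.67 MU

61.67 MU


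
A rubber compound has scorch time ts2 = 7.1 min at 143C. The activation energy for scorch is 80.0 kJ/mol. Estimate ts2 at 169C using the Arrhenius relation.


Convert temperatures: T1 = 143 + 273.15 = 416.15 K, T2 = 169 + 273.15 = 442.15 K
ts2_new = 7.1 * exp(80000 / 8.314 * (1/442.15 - 1/416.15))
1/T2 - 1/T1 = -1.4130e-04
ts2_new = 1.82 min

1.82 min


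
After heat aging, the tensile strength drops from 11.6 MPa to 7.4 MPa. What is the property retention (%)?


Retention = aged / original * 100
= 7.4 / 11.6 * 100
= 63.8%

63.8%


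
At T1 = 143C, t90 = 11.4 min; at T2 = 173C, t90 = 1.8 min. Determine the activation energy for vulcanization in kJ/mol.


T1 = 416.15 K, T2 = 446.15 K
1/T1 - 1/T2 = 1.6158e-04
ln(t1/t2) = ln(11.4/1.8) = 1.8458
Ea = 8.314 * 1.8458 / 1.6158e-04 = 94975.2583 J/mol
Ea = 94.98 kJ/mol

94.98 kJ/mol


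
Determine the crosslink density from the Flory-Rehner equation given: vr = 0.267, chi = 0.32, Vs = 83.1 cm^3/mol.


ln(1 - vr) = ln(1 - 0.267) = -0.3106
Numerator = -((-0.3106) + 0.267 + 0.32 * 0.267^2) = 0.0208
Denominator = 83.1 * (0.267^(1/3) - 0.267/2) = 42.4165
nu = 0.0208 / 42.4165 = 4.9031e-04 mol/cm^3

4.9031e-04 mol/cm^3


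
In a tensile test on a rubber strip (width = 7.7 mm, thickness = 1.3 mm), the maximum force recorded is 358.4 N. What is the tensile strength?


Area = width * thickness = 7.7 * 1.3 = 10.01 mm^2
TS = force / area = 358.4 / 10.01 = 35.8 MPa

35.8 MPa


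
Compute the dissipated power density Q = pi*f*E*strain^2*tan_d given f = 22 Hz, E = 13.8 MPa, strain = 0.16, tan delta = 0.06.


Q = pi * f * E * strain^2 * tan_d
= pi * 22 * 13.8 * 0.16^2 * 0.06
= pi * 22 * 13.8 * 0.0256 * 0.06
= 1.4650

Q = 1.4650


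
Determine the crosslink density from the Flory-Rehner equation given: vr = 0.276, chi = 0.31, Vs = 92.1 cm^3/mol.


ln(1 - vr) = ln(1 - 0.276) = -0.3230
Numerator = -((-0.3230) + 0.276 + 0.31 * 0.276^2) = 0.0233
Denominator = 92.1 * (0.276^(1/3) - 0.276/2) = 47.2549
nu = 0.0233 / 47.2549 = 4.9411e-04 mol/cm^3

4.9411e-04 mol/cm^3


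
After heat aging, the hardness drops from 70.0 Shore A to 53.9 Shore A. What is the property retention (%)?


Retention = aged / original * 100
= 53.9 / 70.0 * 100
= 77.0%

77.0%


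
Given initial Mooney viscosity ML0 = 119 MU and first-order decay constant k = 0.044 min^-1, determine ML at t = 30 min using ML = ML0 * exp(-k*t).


ML = ML0 * exp(-k * t)
ML = 119 * exp(-0.044 * 30)
ML = 119 * 0.2671
ML = 31.79 MU

31.79 MU


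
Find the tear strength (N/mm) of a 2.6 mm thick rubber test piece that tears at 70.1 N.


Tear strength = force / thickness
= 70.1 / 2.6
= 26.96 N/mm

26.96 N/mm


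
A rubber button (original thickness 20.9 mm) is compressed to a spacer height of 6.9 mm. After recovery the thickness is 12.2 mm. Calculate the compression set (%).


CS = (t0 - recovered) / (t0 - ts) * 100
= (20.9 - 12.2) / (20.9 - 6.9) * 100
= 8.7 / 14.0 * 100
= 62.1%

62.1%


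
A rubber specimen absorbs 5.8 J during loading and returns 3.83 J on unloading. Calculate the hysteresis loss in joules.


Hysteresis loss = loading - unloading
= 5.8 - 3.83
= 1.97 J

1.97 J


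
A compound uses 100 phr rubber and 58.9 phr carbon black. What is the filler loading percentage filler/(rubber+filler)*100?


Filler % = filler / (rubber + filler) * 100
= 58.9 / (100 + 58.9) * 100
= 58.9 / 158.9 * 100
= 37.07%

37.07%


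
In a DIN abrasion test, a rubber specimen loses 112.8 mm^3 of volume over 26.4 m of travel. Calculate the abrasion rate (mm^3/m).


Rate = volume_loss / distance
= 112.8 / 26.4
= 4.273 mm^3/m

4.273 mm^3/m


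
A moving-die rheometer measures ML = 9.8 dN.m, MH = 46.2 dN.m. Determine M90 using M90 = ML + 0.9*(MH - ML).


M90 = ML + 0.9 * (MH - ML)
M90 = 9.8 + 0.9 * (46.2 - 9.8)
M90 = 9.8 + 0.9 * 36.4
M90 = 42.56 dN.m

42.56 dN.m


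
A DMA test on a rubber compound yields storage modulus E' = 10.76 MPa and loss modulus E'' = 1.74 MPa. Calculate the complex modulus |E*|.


|E*| = sqrt(E'^2 + E''^2)
= sqrt(10.76^2 + 1.74^2)
= sqrt(115.7776 + 3.0276)
= 10.9 MPa

10.9 MPa


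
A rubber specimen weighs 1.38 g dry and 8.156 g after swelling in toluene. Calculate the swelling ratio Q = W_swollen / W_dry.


Q = W_swollen / W_dry
Q = 8.156 / 1.38
Q = 5.91

Q = 5.91


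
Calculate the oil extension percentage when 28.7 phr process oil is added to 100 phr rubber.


Oil % = oil / (100 + oil) * 100
= 28.7 / (100 + 28.7) * 100
= 28.7 / 128.7 * 100
= 22.3%

22.3%


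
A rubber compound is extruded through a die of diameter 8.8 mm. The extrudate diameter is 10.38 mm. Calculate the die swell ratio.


Die swell ratio = D_extrudate / D_die
= 10.38 / 8.8
= 1.18

Die swell = 1.18


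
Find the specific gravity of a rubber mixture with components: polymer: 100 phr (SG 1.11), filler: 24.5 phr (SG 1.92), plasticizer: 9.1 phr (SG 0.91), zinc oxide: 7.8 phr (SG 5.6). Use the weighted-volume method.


Sum of weights = 141.4
Volume contributions:
  polymer: 100/1.11 = 90.0901
  filler: 24.5/1.92 = 12.7604
  plasticizer: 9.1/0.91 = 10.0000
  zinc oxide: 7.8/5.6 = 1.3929
Sum of volumes = 114.2434
SG = 141.4 / 114.2434 = 1.238

SG = 1.238


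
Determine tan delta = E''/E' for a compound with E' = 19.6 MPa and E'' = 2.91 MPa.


tan delta = E'' / E'
= 2.91 / 19.6
= 0.1485

tan delta = 0.1485


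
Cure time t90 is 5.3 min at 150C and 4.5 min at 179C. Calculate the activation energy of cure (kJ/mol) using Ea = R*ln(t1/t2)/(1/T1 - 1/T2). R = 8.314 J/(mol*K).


T1 = 423.15 K, T2 = 452.15 K
1/T1 - 1/T2 = 1.5157e-04
ln(t1/t2) = ln(5.3/4.5) = 0.1636
Ea = 8.314 * 0.1636 / 1.5157e-04 = 8975.3275 J/mol
Ea = 8.98 kJ/mol

8.98 kJ/mol


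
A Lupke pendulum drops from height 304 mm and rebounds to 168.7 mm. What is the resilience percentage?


Resilience = h_rebound / h_drop * 100
= 168.7 / 304 * 100
= 55.5%

55.5%


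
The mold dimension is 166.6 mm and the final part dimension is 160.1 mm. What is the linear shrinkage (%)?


Shrinkage = (mold - part) / mold * 100
= (166.6 - 160.1) / 166.6 * 100
= 6.5 / 166.6 * 100
= 3.9%

3.9%


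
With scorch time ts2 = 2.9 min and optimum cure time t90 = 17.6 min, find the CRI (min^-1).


CRI = 100 / (t90 - ts2)
= 100 / (17.6 - 2.9)
= 100 / 14.7
= 6.8 min^-1

6.8 min^-1


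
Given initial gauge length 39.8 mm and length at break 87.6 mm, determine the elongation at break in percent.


Elongation = (Lf - L0) / L0 * 100
= (87.6 - 39.8) / 39.8 * 100
= 47.8 / 39.8 * 100
= 120.1%

120.1%


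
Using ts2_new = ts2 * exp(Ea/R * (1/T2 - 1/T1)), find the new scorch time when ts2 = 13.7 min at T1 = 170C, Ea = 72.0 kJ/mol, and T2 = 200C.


Convert temperatures: T1 = 170 + 273.15 = 443.15 K, T2 = 200 + 273.15 = 473.15 K
ts2_new = 13.7 * exp(72000 / 8.314 * (1/473.15 - 1/443.15))
1/T2 - 1/T1 = -1.4308e-04
ts2_new = 3.97 min

3.97 min


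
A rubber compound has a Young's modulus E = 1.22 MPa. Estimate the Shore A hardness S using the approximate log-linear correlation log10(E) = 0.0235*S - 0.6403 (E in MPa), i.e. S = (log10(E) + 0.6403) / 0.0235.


log10(E) = 0.0235*S - 0.6403  =>  S = (log10(E) + 0.6403) / 0.0235
log10(1.22) = 0.086360
S = (0.086360 + 0.6403) / 0.0235 = 0.726660 / 0.0235
S = 30.9

Shore A = 30.9


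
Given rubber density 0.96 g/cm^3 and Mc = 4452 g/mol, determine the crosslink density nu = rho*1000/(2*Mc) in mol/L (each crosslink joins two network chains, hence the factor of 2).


nu = rho * 1000 / (2 * Mc)
nu = 0.96 * 1000 / (2 * 4452)
nu = 960.0 / 8904
nu = 0.1078 mol/L

0.1078 mol/L


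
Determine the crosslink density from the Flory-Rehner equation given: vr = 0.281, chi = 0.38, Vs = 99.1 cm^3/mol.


ln(1 - vr) = ln(1 - 0.281) = -0.3299
Numerator = -((-0.3299) + 0.281 + 0.38 * 0.281^2) = 0.0189
Denominator = 99.1 * (0.281^(1/3) - 0.281/2) = 50.9861
nu = 0.0189 / 50.9861 = 3.7047e-04 mol/cm^3

3.7047e-04 mol/cm^3


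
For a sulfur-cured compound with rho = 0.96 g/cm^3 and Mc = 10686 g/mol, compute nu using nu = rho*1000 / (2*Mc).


nu = rho * 1000 / (2 * Mc)
nu = 0.96 * 1000 / (2 * 10686)
nu = 960.0 / 21372
nu = 0.0449 mol/L

0.0449 mol/L


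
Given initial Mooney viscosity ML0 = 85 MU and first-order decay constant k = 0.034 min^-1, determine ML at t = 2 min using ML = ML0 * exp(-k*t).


ML = ML0 * exp(-k * t)
ML = 85 * exp(-0.034 * 2)
ML = 85 * 0.9343
ML = 79.41 MU

79.41 MU
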